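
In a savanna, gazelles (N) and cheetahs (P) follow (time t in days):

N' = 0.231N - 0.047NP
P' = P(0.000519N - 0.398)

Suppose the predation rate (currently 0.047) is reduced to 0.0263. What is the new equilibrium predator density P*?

P* ≈ 8.78

At the interior fixed point, setting dN/dt = 0 with N > 0 fixes P* = (prey growth rate)/(NP coefficient) — independent of the other coefficients.
With the change, P* = 0.231/0.0263 = 8.78; it rises from 4.91.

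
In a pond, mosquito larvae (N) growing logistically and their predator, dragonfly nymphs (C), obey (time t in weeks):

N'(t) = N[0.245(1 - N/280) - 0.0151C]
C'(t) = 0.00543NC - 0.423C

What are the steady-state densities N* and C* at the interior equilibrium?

N* ≈ 77.9, C* ≈ 11.7

From dC/dt = 0 with C > 0: 0.00543N* = 0.423, so N* = 77.9.
Substitute into dN/dt = 0: 0.245(1 - 77.9/280) = 0.0151C*.
The bracket is 0.722, giving C* = 0.177/0.0151 = 11.7.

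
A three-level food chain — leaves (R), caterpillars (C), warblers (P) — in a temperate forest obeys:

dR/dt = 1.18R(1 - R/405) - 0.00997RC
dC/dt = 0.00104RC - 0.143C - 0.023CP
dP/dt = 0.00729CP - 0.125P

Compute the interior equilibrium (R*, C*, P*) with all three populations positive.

From dP/dt = 0: 0.00729C* = 0.125, so C* = 17.1.
From dR/dt = 0: 1.18(1 - R*/405) = 0.00997·17.1, giving R* = 405·(1 - 0.145) = 346.
From dC/dt = 0: 0.00104·346 - 0.143 = 0.023P*, so P* = 0.217/0.023 = 9.44.

R* ≈ 346, C* ≈ 17.1, P* ≈ 9.44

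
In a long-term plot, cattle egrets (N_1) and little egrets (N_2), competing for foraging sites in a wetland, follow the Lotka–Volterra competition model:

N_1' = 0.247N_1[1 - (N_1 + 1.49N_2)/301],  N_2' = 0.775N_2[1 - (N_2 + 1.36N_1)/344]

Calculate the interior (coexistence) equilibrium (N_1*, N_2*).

Setting both brackets to zero gives the nullclines N_1 + 1.49N_2 = 301 and 1.36N_1 + N_2 = 344.
Substituting N_2 = 344 - 1.36N_1 into the first: N_1(1 - 1.49·1.36) = 301 - 1.49·344.
So N_1* = -212/-1.03 = 206, and then N_2* = 344 - 1.36·206 = 63.7.

N_1* ≈ 206, N_2* ≈ 63.7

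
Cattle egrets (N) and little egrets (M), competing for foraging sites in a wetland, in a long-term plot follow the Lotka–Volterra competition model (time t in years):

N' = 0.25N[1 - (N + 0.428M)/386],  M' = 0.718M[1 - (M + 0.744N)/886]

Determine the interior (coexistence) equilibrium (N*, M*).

N* ≈ 9.97, M* ≈ 879

Setting both brackets to zero gives the nullclines N + 0.428M = 386 and 0.744N + M = 886.
Substituting M = 886 - 0.744N into the first: N(1 - 0.428·0.744) = 386 - 0.428·886.
So N* = 6.79/0.682 = 9.97, and then M* = 886 - 0.744·9.97 = 879.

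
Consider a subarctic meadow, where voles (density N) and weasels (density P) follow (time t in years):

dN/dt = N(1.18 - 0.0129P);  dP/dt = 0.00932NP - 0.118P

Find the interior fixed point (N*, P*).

Set dP/dt = 0 with P > 0: 0.00932N - 0.118 = 0, so N* = 0.118/0.00932 = 12.7.
Set dN/dt = 0 with N > 0: 1.18 - 0.0129P = 0, so P* = 1.18/0.0129 = 91.5.

N* ≈ 12.7, P* ≈ 91.5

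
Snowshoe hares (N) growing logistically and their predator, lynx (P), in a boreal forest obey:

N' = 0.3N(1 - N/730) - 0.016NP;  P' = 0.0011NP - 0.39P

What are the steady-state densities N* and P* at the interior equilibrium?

N* ≈ 355, P* ≈ 9.64

From dP/dt = 0 with P > 0: 0.0011N* = 0.39, so N* = 355.
Substitute into dN/dt = 0: 0.3(1 - 355/730) = 0.016P*.
The bracket is 0.514, giving P* = 0.154/0.016 = 9.64.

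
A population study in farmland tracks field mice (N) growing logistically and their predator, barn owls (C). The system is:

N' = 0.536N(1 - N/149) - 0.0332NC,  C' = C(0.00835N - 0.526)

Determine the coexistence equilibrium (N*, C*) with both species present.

From dC/dt = 0 with C > 0: 0.00835N* = 0.526, so N* = 63.
Substitute into dN/dt = 0: 0.536(1 - 63/149) = 0.0332C*.
The bracket is 0.577, giving C* = 0.309/0.0332 = 9.32.

N* ≈ 63, C* ≈ 9.32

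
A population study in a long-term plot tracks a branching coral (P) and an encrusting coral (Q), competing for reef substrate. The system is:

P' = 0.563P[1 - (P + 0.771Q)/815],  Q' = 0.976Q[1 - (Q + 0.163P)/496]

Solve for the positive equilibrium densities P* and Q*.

P* ≈ 495, Q* ≈ 415

Setting both brackets to zero gives the nullclines P + 0.771Q = 815 and 0.163P + Q = 496.
Substituting Q = 496 - 0.163P into the first: P(1 - 0.771·0.163) = 815 - 0.771·496.
So P* = 433/0.874 = 495, and then Q* = 496 - 0.163·495 = 415.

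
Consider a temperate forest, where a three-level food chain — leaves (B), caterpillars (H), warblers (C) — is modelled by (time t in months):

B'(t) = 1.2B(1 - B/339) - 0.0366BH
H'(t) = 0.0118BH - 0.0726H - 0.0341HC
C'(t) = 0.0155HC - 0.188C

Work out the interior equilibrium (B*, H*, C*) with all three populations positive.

From dC/dt = 0: 0.0155H* = 0.188, so H* = 12.1.
From dB/dt = 0: 1.2(1 - B*/339) = 0.0366·12.1, giving B* = 339·(1 - 0.37) = 214.
From dH/dt = 0: 0.0118·214 - 0.0726 = 0.0341C*, so C* = 2.45/0.0341 = 71.8.

B* ≈ 214, H* ≈ 12.1, C* ≈ 71.8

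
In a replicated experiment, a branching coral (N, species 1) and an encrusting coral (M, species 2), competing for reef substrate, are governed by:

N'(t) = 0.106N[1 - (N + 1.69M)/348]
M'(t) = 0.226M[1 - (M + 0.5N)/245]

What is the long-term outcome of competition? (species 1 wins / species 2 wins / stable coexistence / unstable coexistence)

species 2 excludes species 1

Compare the nullcline intercepts: K1/α12 = 348/1.69 = 206 < K2 = 245; K2/α21 = 245/0.5 = 490 > K1 = 348.
Since the inequalities point opposite ways, species 2 can invade but species 1 cannot.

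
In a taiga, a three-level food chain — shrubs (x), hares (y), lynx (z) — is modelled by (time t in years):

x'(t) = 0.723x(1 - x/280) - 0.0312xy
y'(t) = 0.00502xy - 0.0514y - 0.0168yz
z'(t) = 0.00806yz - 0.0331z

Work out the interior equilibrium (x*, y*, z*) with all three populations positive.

From dz/dt = 0: 0.00806y* = 0.0331, so y* = 4.11.
From dx/dt = 0: 0.723(1 - x*/280) = 0.0312·4.11, giving x* = 280·(1 - 0.177) = 230.
From dy/dt = 0: 0.00502·230 - 0.0514 = 0.0168z*, so z* = 1.11/0.0168 = 65.8.

x* ≈ 230, y* ≈ 4.11, z* ≈ 65.8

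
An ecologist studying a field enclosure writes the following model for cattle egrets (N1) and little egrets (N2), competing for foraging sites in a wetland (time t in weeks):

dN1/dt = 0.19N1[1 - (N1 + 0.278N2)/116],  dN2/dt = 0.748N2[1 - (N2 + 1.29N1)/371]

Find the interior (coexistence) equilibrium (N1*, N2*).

N1* ≈ 20.1, N2* ≈ 345

Setting both brackets to zero gives the nullclines N1 + 0.278N2 = 116 and 1.29N1 + N2 = 371.
Substituting N2 = 371 - 1.29N1 into the first: N1(1 - 0.278·1.29) = 116 - 0.278·371.
So N1* = 12.9/0.641 = 20.1, and then N2* = 371 - 1.29·20.1 = 345.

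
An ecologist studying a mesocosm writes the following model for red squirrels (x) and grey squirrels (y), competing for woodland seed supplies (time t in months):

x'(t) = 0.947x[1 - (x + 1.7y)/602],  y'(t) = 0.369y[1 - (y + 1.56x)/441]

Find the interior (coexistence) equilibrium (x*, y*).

x* ≈ 89.4, y* ≈ 302

Setting both brackets to zero gives the nullclines x + 1.7y = 602 and 1.56x + y = 441.
Substituting y = 441 - 1.56x into the first: x(1 - 1.7·1.56) = 602 - 1.7·441.
So x* = -148/-1.65 = 89.4, and then y* = 441 - 1.56·89.4 = 302.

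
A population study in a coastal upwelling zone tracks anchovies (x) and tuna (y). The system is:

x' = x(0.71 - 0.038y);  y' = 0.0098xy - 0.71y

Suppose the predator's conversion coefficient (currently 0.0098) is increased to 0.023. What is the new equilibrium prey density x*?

At the interior fixed point, setting dy/dt = 0 with y > 0 fixes x* = (predator death rate)/(xy coefficient) — independent of the other coefficients.
With the change, x* = 0.71/0.023 = 30.9; it falls from 72.4.

x* ≈ 30.9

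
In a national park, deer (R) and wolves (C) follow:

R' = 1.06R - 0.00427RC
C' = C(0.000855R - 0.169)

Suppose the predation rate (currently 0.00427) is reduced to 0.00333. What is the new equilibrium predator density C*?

At the interior fixed point, setting dR/dt = 0 with R > 0 fixes C* = (prey growth rate)/(RC coefficient) — independent of the other coefficients.
With the change, C* = 1.06/0.00333 = 318; it rises from 248.

C* ≈ 318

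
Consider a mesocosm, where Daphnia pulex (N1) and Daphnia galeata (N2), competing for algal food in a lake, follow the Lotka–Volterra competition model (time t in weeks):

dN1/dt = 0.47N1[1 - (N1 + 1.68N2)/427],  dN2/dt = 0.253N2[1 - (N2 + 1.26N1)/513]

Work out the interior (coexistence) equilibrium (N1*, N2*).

N1* ≈ 389, N2* ≈ 22.4

Setting both brackets to zero gives the nullclines N1 + 1.68N2 = 427 and 1.26N1 + N2 = 513.
Substituting N2 = 513 - 1.26N1 into the first: N1(1 - 1.68·1.26) = 427 - 1.68·513.
So N1* = -435/-1.12 = 389, and then N2* = 513 - 1.26·389 = 22.4.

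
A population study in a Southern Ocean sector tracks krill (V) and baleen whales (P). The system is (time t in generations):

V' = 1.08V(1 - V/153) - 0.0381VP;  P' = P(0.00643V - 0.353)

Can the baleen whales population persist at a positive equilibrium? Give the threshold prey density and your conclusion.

The predator equation gives dP/dt > 0 only when V > 0.353/0.00643 = 54.9.
Without the predator, V → K = 153. Since 153 > 54.9, the predator can invade and persist.

Threshold V = 54.9; K > 54.9, so yes, the predator persists.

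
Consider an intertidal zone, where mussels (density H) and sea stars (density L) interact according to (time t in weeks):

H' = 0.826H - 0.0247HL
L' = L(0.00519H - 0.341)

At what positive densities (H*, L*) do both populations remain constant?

Set dL/dt = 0 with L > 0: 0.00519H - 0.341 = 0, so H* = 0.341/0.00519 = 65.7.
Set dH/dt = 0 with H > 0: 0.826 - 0.0247L = 0, so L* = 0.826/0.0247 = 33.4.

H* ≈ 65.7, L* ≈ 33.4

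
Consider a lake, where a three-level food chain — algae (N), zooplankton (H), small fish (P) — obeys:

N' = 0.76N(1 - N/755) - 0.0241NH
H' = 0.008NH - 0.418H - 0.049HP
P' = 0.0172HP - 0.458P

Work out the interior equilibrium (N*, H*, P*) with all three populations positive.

From dP/dt = 0: 0.0172H* = 0.458, so H* = 26.6.
From dN/dt = 0: 0.76(1 - N*/755) = 0.0241·26.6, giving N* = 755·(1 - 0.844) = 117.
From dH/dt = 0: 0.008·117 - 0.418 = 0.049P*, so P* = 0.522/0.049 = 10.7.

N* ≈ 117, H* ≈ 26.6, P* ≈ 10.7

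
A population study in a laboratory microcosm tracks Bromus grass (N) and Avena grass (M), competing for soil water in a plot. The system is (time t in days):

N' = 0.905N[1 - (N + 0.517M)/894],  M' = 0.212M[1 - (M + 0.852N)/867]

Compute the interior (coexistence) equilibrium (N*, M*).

Setting both brackets to zero gives the nullclines N + 0.517M = 894 and 0.852N + M = 867.
Substituting M = 867 - 0.852N into the first: N(1 - 0.517·0.852) = 894 - 0.517·867.
So N* = 446/0.56 = 797, and then M* = 867 - 0.852·797 = 188.

N* ≈ 797, M* ≈ 188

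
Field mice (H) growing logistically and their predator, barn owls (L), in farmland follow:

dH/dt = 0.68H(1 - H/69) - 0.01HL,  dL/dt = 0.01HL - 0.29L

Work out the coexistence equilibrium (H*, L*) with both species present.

From dL/dt = 0 with L > 0: 0.01H* = 0.29, so H* = 29.
Substitute into dH/dt = 0: 0.68(1 - 29/69) = 0.01L*.
The bracket is 0.58, giving L* = 0.394/0.01 = 39.4.

H* ≈ 29, L* ≈ 39.4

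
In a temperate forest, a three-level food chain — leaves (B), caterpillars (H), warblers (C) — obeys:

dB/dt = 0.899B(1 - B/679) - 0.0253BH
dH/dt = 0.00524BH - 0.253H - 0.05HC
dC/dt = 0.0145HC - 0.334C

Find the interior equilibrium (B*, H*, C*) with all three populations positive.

B* ≈ 239, H* ≈ 23, C* ≈ 20

From dC/dt = 0: 0.0145H* = 0.334, so H* = 23.
From dB/dt = 0: 0.899(1 - B*/679) = 0.0253·23, giving B* = 679·(1 - 0.648) = 239.
From dH/dt = 0: 0.00524·239 - 0.253 = 0.05C*, so C* = 0.999/0.05 = 20.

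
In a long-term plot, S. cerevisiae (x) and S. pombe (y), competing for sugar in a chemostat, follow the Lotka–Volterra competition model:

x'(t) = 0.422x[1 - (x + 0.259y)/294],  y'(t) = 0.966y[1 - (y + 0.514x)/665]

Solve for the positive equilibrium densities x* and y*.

x* ≈ 140, y* ≈ 593

Setting both brackets to zero gives the nullclines x + 0.259y = 294 and 0.514x + y = 665.
Substituting y = 665 - 0.514x into the first: x(1 - 0.259·0.514) = 294 - 0.259·665.
So x* = 122/0.867 = 140, and then y* = 665 - 0.514·140 = 593.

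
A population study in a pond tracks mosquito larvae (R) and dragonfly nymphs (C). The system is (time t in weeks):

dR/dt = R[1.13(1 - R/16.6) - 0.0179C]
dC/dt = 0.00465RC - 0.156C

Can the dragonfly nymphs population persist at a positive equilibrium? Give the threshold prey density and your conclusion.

Threshold R = 33.5; K < 33.5, so no, the predator goes extinct.

The predator equation gives dC/dt > 0 only when R > 0.156/0.00465 = 33.5.
Without the predator, R → K = 16.6. Since 16.6 < 33.5, the predator cannot invade.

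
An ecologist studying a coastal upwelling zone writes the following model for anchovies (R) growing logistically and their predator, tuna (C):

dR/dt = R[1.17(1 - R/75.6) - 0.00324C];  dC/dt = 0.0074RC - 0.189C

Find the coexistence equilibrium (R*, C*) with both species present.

R* ≈ 25.5, C* ≈ 239

From dC/dt = 0 with C > 0: 0.0074R* = 0.189, so R* = 25.5.
Substitute into dR/dt = 0: 1.17(1 - 25.5/75.6) = 0.00324C*.
The bracket is 0.662, giving C* = 0.775/0.00324 = 239.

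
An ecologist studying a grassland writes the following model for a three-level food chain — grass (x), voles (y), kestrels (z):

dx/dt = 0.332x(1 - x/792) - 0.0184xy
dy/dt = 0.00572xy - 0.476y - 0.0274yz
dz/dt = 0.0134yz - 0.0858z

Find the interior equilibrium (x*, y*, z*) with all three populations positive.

x* ≈ 511, y* ≈ 6.4, z* ≈ 89.3

From dz/dt = 0: 0.0134y* = 0.0858, so y* = 6.4.
From dx/dt = 0: 0.332(1 - x*/792) = 0.0184·6.4, giving x* = 792·(1 - 0.355) = 511.
From dy/dt = 0: 0.00572·511 - 0.476 = 0.0274z*, so z* = 2.45/0.0274 = 89.3.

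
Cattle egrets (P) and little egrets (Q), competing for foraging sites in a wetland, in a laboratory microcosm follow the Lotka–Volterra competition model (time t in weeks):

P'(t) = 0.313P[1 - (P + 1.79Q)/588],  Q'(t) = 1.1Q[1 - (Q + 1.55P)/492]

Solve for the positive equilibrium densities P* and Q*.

P* ≈ 165, Q* ≈ 236

Setting both brackets to zero gives the nullclines P + 1.79Q = 588 and 1.55P + Q = 492.
Substituting Q = 492 - 1.55P into the first: P(1 - 1.79·1.55) = 588 - 1.79·492.
So P* = -293/-1.77 = 165, and then Q* = 492 - 1.55·165 = 236.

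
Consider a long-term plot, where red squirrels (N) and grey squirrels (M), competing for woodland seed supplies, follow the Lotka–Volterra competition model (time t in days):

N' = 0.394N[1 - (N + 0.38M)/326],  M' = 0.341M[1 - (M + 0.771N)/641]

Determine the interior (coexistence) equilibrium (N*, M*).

N* ≈ 117, M* ≈ 551

Setting both brackets to zero gives the nullclines N + 0.38M = 326 and 0.771N + M = 641.
Substituting M = 641 - 0.771N into the first: N(1 - 0.38·0.771) = 326 - 0.38·641.
So N* = 82.4/0.707 = 117, and then M* = 641 - 0.771·117 = 551.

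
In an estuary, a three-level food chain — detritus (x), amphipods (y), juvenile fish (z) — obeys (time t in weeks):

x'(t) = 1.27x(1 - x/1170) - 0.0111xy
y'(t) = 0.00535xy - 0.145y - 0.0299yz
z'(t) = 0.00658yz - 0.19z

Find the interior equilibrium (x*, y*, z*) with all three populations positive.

x* ≈ 875, y* ≈ 28.9, z* ≈ 152

From dz/dt = 0: 0.00658y* = 0.19, so y* = 28.9.
From dx/dt = 0: 1.27(1 - x*/1170) = 0.0111·28.9, giving x* = 1170·(1 - 0.252) = 875.
From dy/dt = 0: 0.00535·875 - 0.145 = 0.0299z*, so z* = 4.53/0.0299 = 152.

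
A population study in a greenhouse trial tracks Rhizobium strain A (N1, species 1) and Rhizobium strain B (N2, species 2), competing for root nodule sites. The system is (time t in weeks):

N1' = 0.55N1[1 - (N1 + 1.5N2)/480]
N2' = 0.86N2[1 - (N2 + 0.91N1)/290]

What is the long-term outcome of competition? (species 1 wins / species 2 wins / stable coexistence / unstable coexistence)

Compare the nullcline intercepts: K1/α12 = 480/1.5 = 320 > K2 = 290; K2/α21 = 290/0.91 = 319 < K1 = 480.
Since the inequalities point opposite ways, species 1 can invade but species 2 cannot.

species 1 excludes species 2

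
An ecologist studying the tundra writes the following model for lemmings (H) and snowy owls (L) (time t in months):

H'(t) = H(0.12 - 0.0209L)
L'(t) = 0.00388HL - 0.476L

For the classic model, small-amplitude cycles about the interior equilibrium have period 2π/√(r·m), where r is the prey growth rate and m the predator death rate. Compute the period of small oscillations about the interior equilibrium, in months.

Here r = 0.12 and m = 0.476, so r·m = 0.0571.
ω = √0.0571 = 0.239 per month, hence T = 2π/ω ≈ 26.3 months.

T ≈ 26.3 months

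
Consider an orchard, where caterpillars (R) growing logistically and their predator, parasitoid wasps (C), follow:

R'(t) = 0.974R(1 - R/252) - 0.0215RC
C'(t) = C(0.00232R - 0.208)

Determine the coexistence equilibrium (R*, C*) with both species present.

From dC/dt = 0 with C > 0: 0.00232R* = 0.208, so R* = 89.7.
Substitute into dR/dt = 0: 0.974(1 - 89.7/252) = 0.0215C*.
The bracket is 0.644, giving C* = 0.627/0.0215 = 29.2.

R* ≈ 89.7, C* ≈ 29.2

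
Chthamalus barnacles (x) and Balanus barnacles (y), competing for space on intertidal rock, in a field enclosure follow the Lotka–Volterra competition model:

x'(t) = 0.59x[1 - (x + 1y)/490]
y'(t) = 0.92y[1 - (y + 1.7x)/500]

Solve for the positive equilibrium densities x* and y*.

x* ≈ 14.3, y* ≈ 476

Setting both brackets to zero gives the nullclines x + 1y = 490 and 1.7x + y = 500.
Substituting y = 500 - 1.7x into the first: x(1 - 1·1.7) = 490 - 1·500.
So x* = -10/-0.7 = 14.3, and then y* = 500 - 1.7·14.3 = 476.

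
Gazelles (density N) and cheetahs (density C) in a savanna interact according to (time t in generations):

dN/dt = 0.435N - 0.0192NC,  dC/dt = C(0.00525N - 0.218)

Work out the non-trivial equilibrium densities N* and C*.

N* ≈ 41.5, C* ≈ 22.7

Set dC/dt = 0 with C > 0: 0.00525N - 0.218 = 0, so N* = 0.218/0.00525 = 41.5.
Set dN/dt = 0 with N > 0: 0.435 - 0.0192C = 0, so C* = 0.435/0.0192 = 22.7.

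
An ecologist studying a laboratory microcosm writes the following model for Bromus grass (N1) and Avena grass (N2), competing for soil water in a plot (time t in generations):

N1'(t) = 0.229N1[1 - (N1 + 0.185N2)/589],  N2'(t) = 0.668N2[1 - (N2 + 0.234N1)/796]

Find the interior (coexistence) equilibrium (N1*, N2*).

N1* ≈ 462, N2* ≈ 688

Setting both brackets to zero gives the nullclines N1 + 0.185N2 = 589 and 0.234N1 + N2 = 796.
Substituting N2 = 796 - 0.234N1 into the first: N1(1 - 0.185·0.234) = 589 - 0.185·796.
So N1* = 442/0.957 = 462, and then N2* = 796 - 0.234·462 = 688.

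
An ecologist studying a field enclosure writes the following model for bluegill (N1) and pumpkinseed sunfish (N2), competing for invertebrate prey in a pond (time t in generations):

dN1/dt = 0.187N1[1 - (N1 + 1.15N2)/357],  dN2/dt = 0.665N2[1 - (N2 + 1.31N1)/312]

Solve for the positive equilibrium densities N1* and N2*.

N1* ≈ 3.55, N2* ≈ 307

Setting both brackets to zero gives the nullclines N1 + 1.15N2 = 357 and 1.31N1 + N2 = 312.
Substituting N2 = 312 - 1.31N1 into the first: N1(1 - 1.15·1.31) = 357 - 1.15·312.
So N1* = -1.8/-0.506 = 3.55, and then N2* = 312 - 1.31·3.55 = 307.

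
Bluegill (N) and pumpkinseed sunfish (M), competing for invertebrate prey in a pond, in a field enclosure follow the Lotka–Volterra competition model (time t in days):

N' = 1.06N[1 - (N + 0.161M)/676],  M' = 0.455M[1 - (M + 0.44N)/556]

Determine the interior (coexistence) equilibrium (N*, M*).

N* ≈ 631, M* ≈ 278

Setting both brackets to zero gives the nullclines N + 0.161M = 676 and 0.44N + M = 556.
Substituting M = 556 - 0.44N into the first: N(1 - 0.161·0.44) = 676 - 0.161·556.
So N* = 586/0.929 = 631, and then M* = 556 - 0.44·631 = 278.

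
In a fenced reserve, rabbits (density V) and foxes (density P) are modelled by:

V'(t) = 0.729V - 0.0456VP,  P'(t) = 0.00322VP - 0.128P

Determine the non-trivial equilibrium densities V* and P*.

V* ≈ 39.8, P* ≈ 16

Set dP/dt = 0 with P > 0: 0.00322V - 0.128 = 0, so V* = 0.128/0.00322 = 39.8.
Set dV/dt = 0 with V > 0: 0.729 - 0.0456P = 0, so P* = 0.729/0.0456 = 16.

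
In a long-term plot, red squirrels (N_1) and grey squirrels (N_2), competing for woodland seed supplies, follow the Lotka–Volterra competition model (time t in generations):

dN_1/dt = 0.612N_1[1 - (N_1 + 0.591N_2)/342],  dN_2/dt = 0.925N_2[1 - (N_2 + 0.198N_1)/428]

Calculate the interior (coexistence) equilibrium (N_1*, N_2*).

Setting both brackets to zero gives the nullclines N_1 + 0.591N_2 = 342 and 0.198N_1 + N_2 = 428.
Substituting N_2 = 428 - 0.198N_1 into the first: N_1(1 - 0.591·0.198) = 342 - 0.591·428.
So N_1* = 89.1/0.883 = 101, and then N_2* = 428 - 0.198·101 = 408.

N_1* ≈ 101, N_2* ≈ 408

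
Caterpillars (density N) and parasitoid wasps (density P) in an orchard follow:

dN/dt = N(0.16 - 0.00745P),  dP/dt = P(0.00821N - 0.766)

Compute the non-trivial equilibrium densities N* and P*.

N* ≈ 93.3, P* ≈ 21.5

Set dP/dt = 0 with P > 0: 0.00821N - 0.766 = 0, so N* = 0.766/0.00821 = 93.3.
Set dN/dt = 0 with N > 0: 0.16 - 0.00745P = 0, so P* = 0.16/0.00745 = 21.5.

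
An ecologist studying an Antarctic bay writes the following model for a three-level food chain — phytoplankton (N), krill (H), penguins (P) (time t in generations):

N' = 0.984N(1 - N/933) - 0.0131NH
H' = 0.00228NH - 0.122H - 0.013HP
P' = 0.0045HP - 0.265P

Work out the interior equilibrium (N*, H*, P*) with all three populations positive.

N* ≈ 202, H* ≈ 58.9, P* ≈ 26

From dP/dt = 0: 0.0045H* = 0.265, so H* = 58.9.
From dN/dt = 0: 0.984(1 - N*/933) = 0.0131·58.9, giving N* = 933·(1 - 0.784) = 202.
From dH/dt = 0: 0.00228·202 - 0.122 = 0.013P*, so P* = 0.338/0.013 = 26.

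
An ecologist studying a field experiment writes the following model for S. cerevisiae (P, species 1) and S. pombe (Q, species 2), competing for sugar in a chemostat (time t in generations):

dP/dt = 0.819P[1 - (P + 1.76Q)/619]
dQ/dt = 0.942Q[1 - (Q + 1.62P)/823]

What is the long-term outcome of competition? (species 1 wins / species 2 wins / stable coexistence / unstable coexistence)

unstable coexistence (outcome depends on initial conditions)

Compare the nullcline intercepts: K1/α12 = 619/1.76 = 352 < K2 = 823; K2/α21 = 823/1.62 = 508 < K1 = 619.
Since both are reversed, neither can invade when rare; the interior point is a saddle.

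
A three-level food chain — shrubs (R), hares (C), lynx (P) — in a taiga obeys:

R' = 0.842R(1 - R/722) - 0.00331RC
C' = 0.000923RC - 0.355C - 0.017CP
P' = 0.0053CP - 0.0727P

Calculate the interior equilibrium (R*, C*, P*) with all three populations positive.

From dP/dt = 0: 0.0053C* = 0.0727, so C* = 13.7.
From dR/dt = 0: 0.842(1 - R*/722) = 0.00331·13.7, giving R* = 722·(1 - 0.0539) = 683.
From dC/dt = 0: 0.000923·683 - 0.355 = 0.017P*, so P* = 0.275/0.017 = 16.2.

R* ≈ 683, C* ≈ 13.7, P* ≈ 16.2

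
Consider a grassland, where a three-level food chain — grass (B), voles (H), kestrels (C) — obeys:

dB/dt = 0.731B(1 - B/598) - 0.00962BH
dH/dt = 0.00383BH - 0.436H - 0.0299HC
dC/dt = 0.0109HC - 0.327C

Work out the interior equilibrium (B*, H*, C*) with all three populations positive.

B* ≈ 362, H* ≈ 30, C* ≈ 31.8

From dC/dt = 0: 0.0109H* = 0.327, so H* = 30.
From dB/dt = 0: 0.731(1 - B*/598) = 0.00962·30, giving B* = 598·(1 - 0.395) = 362.
From dH/dt = 0: 0.00383·362 - 0.436 = 0.0299C*, so C* = 0.95/0.0299 = 31.8.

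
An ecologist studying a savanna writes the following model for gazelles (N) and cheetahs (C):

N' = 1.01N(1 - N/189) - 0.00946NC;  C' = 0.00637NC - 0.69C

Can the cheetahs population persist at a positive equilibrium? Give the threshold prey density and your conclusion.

Threshold N = 108; K > 108, so yes, the predator persists.

The predator equation gives dC/dt > 0 only when N > 0.69/0.00637 = 108.
Without the predator, N → K = 189. Since 189 > 108, the predator can invade and persist.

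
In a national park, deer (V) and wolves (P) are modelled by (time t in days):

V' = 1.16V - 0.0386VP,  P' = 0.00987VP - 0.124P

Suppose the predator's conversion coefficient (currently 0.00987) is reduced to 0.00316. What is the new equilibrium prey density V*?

V* ≈ 39.2

At the interior fixed point, setting dP/dt = 0 with P > 0 fixes V* = (predator death rate)/(VP coefficient) — independent of the other coefficients.
With the change, V* = 0.124/0.00316 = 39.2; it rises from 12.6.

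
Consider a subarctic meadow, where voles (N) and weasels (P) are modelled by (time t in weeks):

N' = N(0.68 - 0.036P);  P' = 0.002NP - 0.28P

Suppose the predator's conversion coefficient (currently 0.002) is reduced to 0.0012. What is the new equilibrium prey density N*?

N* ≈ 233

At the interior fixed point, setting dP/dt = 0 with P > 0 fixes N* = (predator death rate)/(NP coefficient) — independent of the other coefficients.
With the change, N* = 0.28/0.0012 = 233; it rises from 140.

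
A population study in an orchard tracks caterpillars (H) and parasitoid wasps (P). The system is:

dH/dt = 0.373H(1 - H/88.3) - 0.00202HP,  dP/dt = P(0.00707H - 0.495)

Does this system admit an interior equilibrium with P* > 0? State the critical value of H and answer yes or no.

The predator equation gives dP/dt > 0 only when H > 0.495/0.00707 = 70.
Without the predator, H → K = 88.3. Since 88.3 > 70, the predator can invade and persist.

Threshold H = 70; K > 70, so yes, the predator persists.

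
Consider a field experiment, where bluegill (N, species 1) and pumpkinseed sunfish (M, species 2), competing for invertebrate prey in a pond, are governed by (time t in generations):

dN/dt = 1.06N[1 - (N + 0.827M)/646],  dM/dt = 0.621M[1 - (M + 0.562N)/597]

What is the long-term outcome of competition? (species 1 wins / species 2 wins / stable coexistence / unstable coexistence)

stable coexistence

Compare the nullcline intercepts: K1/α12 = 646/0.827 = 781 > K2 = 597; K2/α21 = 597/0.562 = 1060 > K1 = 646.
Since both inequalities hold, each species can invade when rare, so the interior equilibrium is stable.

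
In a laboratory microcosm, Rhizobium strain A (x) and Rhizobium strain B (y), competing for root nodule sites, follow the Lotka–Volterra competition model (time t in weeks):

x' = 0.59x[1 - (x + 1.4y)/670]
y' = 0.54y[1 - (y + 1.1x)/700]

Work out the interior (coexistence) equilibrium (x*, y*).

Setting both brackets to zero gives the nullclines x + 1.4y = 670 and 1.1x + y = 700.
Substituting y = 700 - 1.1x into the first: x(1 - 1.4·1.1) = 670 - 1.4·700.
So x* = -310/-0.54 = 574, and then y* = 700 - 1.1·574 = 68.5.

x* ≈ 574, y* ≈ 68.5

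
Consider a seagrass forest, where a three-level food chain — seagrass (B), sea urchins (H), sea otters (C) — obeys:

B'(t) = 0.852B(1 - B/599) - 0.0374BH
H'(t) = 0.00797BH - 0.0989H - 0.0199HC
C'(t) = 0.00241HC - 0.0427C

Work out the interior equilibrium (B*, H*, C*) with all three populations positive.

From dC/dt = 0: 0.00241H* = 0.0427, so H* = 17.7.
From dB/dt = 0: 0.852(1 - B*/599) = 0.0374·17.7, giving B* = 599·(1 - 0.778) = 133.
From dH/dt = 0: 0.00797·133 - 0.0989 = 0.0199C*, so C* = 0.962/0.0199 = 48.3.

B* ≈ 133, H* ≈ 17.7, C* ≈ 48.3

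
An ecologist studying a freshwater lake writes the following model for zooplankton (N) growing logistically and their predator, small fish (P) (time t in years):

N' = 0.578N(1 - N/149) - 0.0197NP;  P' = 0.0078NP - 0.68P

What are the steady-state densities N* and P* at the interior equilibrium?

N* ≈ 87.2, P* ≈ 12.2

From dP/dt = 0 with P > 0: 0.0078N* = 0.68, so N* = 87.2.
Substitute into dN/dt = 0: 0.578(1 - 87.2/149) = 0.0197P*.
The bracket is 0.415, giving P* = 0.24/0.0197 = 12.2.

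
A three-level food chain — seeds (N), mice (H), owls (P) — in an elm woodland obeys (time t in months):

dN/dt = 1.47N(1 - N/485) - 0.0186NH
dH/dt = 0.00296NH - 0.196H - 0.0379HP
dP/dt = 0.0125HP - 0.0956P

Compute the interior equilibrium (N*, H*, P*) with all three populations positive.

From dP/dt = 0: 0.0125H* = 0.0956, so H* = 7.65.
From dN/dt = 0: 1.47(1 - N*/485) = 0.0186·7.65, giving N* = 485·(1 - 0.0968) = 438.
From dH/dt = 0: 0.00296·438 - 0.196 = 0.0379P*, so P* = 1.1/0.0379 = 29.

N* ≈ 438, H* ≈ 7.65, P* ≈ 29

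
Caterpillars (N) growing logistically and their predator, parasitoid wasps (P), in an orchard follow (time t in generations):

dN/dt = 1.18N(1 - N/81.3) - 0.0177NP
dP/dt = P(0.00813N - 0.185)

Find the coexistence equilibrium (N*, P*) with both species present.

From dP/dt = 0 with P > 0: 0.00813N* = 0.185, so N* = 22.8.
Substitute into dN/dt = 0: 1.18(1 - 22.8/81.3) = 0.0177P*.
The bracket is 0.72, giving P* = 0.85/0.0177 = 48.

N* ≈ 22.8, P* ≈ 48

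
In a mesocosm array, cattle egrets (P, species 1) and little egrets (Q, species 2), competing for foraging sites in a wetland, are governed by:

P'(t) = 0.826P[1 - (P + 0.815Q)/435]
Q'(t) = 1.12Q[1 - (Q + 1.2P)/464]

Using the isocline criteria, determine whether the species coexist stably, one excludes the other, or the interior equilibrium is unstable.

Compare the nullcline intercepts: K1/α12 = 435/0.815 = 534 > K2 = 464; K2/α21 = 464/1.2 = 387 < K1 = 435.
Since the inequalities point opposite ways, species 1 can invade but species 2 cannot.

species 1 excludes species 2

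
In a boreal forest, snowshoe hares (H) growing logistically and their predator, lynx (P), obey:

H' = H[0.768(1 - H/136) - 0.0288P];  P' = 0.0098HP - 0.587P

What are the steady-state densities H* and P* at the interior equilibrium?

H* ≈ 59.9, P* ≈ 14.9

From dP/dt = 0 with P > 0: 0.0098H* = 0.587, so H* = 59.9.
Substitute into dH/dt = 0: 0.768(1 - 59.9/136) = 0.0288P*.
The bracket is 0.56, giving P* = 0.43/0.0288 = 14.9.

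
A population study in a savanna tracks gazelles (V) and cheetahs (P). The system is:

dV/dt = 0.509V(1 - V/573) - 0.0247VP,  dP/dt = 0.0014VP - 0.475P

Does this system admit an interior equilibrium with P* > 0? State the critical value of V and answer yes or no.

The predator equation gives dP/dt > 0 only when V > 0.475/0.0014 = 339.
Without the predator, V → K = 573. Since 573 > 339, the predator can invade and persist.

Threshold V = 339; K > 339, so yes, the predator persists.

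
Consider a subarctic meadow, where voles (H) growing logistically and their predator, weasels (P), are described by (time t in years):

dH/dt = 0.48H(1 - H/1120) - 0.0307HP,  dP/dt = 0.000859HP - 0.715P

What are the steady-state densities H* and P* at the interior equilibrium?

H* ≈ 832, P* ≈ 4.02

From dP/dt = 0 with P > 0: 0.000859H* = 0.715, so H* = 832.
Substitute into dH/dt = 0: 0.48(1 - 832/1120) = 0.0307P*.
The bracket is 0.257, giving P* = 0.123/0.0307 = 4.02.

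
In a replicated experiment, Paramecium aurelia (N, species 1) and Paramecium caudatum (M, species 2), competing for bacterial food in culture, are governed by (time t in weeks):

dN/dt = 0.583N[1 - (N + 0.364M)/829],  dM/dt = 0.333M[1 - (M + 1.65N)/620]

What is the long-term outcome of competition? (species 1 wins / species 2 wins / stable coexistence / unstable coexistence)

Compare the nullcline intercepts: K1/α12 = 829/0.364 = 2280 > K2 = 620; K2/α21 = 620/1.65 = 376 < K1 = 829.
Since the inequalities point opposite ways, species 1 can invade but species 2 cannot.

species 1 excludes species 2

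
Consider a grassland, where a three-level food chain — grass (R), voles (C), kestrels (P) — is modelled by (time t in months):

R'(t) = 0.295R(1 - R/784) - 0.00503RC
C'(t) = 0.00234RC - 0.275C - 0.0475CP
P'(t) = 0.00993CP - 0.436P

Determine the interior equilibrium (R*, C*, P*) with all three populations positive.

From dP/dt = 0: 0.00993C* = 0.436, so C* = 43.9.
From dR/dt = 0: 0.295(1 - R*/784) = 0.00503·43.9, giving R* = 784·(1 - 0.749) = 197.
From dC/dt = 0: 0.00234·197 - 0.275 = 0.0475P*, so P* = 0.186/0.0475 = 3.92.

R* ≈ 197, C* ≈ 43.9, P* ≈ 3.92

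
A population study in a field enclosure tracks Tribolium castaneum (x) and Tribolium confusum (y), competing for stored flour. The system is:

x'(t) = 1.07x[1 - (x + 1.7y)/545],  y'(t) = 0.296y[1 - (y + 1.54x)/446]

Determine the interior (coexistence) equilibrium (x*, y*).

x* ≈ 132, y* ≈ 243

Setting both brackets to zero gives the nullclines x + 1.7y = 545 and 1.54x + y = 446.
Substituting y = 446 - 1.54x into the first: x(1 - 1.7·1.54) = 545 - 1.7·446.
So x* = -213/-1.62 = 132, and then y* = 446 - 1.54·132 = 243.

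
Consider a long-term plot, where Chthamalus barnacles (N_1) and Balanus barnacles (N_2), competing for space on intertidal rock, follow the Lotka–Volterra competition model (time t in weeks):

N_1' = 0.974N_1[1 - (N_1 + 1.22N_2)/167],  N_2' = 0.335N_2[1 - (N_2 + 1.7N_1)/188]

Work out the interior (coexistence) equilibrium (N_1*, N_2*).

N_1* ≈ 58.1, N_2* ≈ 89.3

Setting both brackets to zero gives the nullclines N_1 + 1.22N_2 = 167 and 1.7N_1 + N_2 = 188.
Substituting N_2 = 188 - 1.7N_1 into the first: N_1(1 - 1.22·1.7) = 167 - 1.22·188.
So N_1* = -62.4/-1.07 = 58.1, and then N_2* = 188 - 1.7·58.1 = 89.3.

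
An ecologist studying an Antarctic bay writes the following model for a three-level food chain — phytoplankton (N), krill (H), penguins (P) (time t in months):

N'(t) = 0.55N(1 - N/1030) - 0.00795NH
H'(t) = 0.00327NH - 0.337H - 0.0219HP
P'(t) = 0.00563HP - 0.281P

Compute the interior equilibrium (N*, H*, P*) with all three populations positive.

From dP/dt = 0: 0.00563H* = 0.281, so H* = 49.9.
From dN/dt = 0: 0.55(1 - N*/1030) = 0.00795·49.9, giving N* = 1030·(1 - 0.721) = 287.
From dH/dt = 0: 0.00327·287 - 0.337 = 0.0219P*, so P* = 0.601/0.0219 = 27.5.

N* ≈ 287, H* ≈ 49.9, P* ≈ 27.5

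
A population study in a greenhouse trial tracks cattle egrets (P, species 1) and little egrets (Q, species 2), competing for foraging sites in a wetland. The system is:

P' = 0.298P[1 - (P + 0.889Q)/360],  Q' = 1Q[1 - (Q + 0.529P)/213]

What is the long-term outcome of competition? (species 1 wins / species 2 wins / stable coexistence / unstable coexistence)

Compare the nullcline intercepts: K1/α12 = 360/0.889 = 405 > K2 = 213; K2/α21 = 213/0.529 = 403 > K1 = 360.
Since both inequalities hold, each species can invade when rare, so the interior equilibrium is stable.

stable coexistence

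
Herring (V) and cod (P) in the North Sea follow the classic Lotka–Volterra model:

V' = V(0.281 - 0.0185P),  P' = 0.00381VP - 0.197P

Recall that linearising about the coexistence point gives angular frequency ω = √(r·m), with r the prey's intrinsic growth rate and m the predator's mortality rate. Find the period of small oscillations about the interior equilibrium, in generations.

Here r = 0.281 and m = 0.197, so r·m = 0.0554.
ω = √0.0554 = 0.235 per generation, hence T = 2π/ω ≈ 26.7 generations.

T ≈ 26.7 generations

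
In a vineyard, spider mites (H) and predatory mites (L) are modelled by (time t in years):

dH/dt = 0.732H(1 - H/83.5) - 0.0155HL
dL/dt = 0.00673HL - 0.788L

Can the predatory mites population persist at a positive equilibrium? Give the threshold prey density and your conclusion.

The predator equation gives dL/dt > 0 only when H > 0.788/0.00673 = 117.
Without the predator, H → K = 83.5. Since 83.5 < 117, the predator cannot invade.

Threshold H = 117; K < 117, so no, the predator goes extinct.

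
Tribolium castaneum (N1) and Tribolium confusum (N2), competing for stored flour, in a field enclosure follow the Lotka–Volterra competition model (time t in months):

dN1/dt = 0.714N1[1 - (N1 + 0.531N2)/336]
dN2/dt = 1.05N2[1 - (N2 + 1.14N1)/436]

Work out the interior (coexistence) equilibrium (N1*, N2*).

N1* ≈ 265, N2* ≈ 134

Setting both brackets to zero gives the nullclines N1 + 0.531N2 = 336 and 1.14N1 + N2 = 436.
Substituting N2 = 436 - 1.14N1 into the first: N1(1 - 0.531·1.14) = 336 - 0.531·436.
So N1* = 104/0.395 = 265, and then N2* = 436 - 1.14·265 = 134.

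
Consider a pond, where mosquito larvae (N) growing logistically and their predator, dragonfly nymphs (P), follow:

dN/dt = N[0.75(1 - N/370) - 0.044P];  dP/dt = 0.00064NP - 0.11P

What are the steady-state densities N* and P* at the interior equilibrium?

N* ≈ 172, P* ≈ 9.13

From dP/dt = 0 with P > 0: 0.00064N* = 0.11, so N* = 172.
Substitute into dN/dt = 0: 0.75(1 - 172/370) = 0.044P*.
The bracket is 0.535, giving P* = 0.402/0.044 = 9.13.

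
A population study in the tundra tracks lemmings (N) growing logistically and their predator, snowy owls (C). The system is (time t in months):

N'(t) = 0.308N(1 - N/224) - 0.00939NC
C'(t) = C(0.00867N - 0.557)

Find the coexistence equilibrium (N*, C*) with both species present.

N* ≈ 64.2, C* ≈ 23.4

From dC/dt = 0 with C > 0: 0.00867N* = 0.557, so N* = 64.2.
Substitute into dN/dt = 0: 0.308(1 - 64.2/224) = 0.00939C*.
The bracket is 0.713, giving C* = 0.22/0.00939 = 23.4.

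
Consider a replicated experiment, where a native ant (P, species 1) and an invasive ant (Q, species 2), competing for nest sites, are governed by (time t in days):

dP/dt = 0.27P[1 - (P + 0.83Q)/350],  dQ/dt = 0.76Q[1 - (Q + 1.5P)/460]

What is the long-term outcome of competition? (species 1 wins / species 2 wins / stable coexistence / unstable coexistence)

Compare the nullcline intercepts: K1/α12 = 350/0.83 = 422 < K2 = 460; K2/α21 = 460/1.5 = 307 < K1 = 350.
Since both are reversed, neither can invade when rare; the interior point is a saddle.

unstable coexistence (outcome depends on initial conditions)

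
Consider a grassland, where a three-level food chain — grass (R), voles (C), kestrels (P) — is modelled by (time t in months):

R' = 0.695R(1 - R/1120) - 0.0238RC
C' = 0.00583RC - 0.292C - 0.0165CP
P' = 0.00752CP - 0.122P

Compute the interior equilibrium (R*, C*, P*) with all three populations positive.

From dP/dt = 0: 0.00752C* = 0.122, so C* = 16.2.
From dR/dt = 0: 0.695(1 - R*/1120) = 0.0238·16.2, giving R* = 1120·(1 - 0.556) = 498.
From dC/dt = 0: 0.00583·498 - 0.292 = 0.0165P*, so P* = 2.61/0.0165 = 158.

R* ≈ 498, C* ≈ 16.2, P* ≈ 158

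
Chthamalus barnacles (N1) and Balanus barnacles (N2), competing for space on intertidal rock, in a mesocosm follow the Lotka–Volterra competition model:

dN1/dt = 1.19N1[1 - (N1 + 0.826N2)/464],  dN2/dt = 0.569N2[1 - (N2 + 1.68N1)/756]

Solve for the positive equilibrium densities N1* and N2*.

Setting both brackets to zero gives the nullclines N1 + 0.826N2 = 464 and 1.68N1 + N2 = 756.
Substituting N2 = 756 - 1.68N1 into the first: N1(1 - 0.826·1.68) = 464 - 0.826·756.
So N1* = -160/-0.388 = 414, and then N2* = 756 - 1.68·414 = 60.7.

N1* ≈ 414, N2* ≈ 60.7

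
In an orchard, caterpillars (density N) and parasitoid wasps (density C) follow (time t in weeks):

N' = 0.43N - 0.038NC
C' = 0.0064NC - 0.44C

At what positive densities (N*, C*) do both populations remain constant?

Set dC/dt = 0 with C > 0: 0.0064N - 0.44 = 0, so N* = 0.44/0.0064 = 68.8.
Set dN/dt = 0 with N > 0: 0.43 - 0.038C = 0, so C* = 0.43/0.038 = 11.3.

N* ≈ 68.8, C* ≈ 11.3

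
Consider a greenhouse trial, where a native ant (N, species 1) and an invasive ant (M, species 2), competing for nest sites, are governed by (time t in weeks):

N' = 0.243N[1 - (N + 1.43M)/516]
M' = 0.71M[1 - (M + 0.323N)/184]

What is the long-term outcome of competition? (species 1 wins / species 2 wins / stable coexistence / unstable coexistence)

Compare the nullcline intercepts: K1/α12 = 516/1.43 = 361 > K2 = 184; K2/α21 = 184/0.323 = 570 > K1 = 516.
Since both inequalities hold, each species can invade when rare, so the interior equilibrium is stable.

stable coexistence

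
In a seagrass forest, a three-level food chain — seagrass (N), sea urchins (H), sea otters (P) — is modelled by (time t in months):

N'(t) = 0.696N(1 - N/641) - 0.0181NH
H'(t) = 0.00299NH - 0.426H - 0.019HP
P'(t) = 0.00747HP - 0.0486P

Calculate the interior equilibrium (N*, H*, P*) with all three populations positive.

From dP/dt = 0: 0.00747H* = 0.0486, so H* = 6.51.
From dN/dt = 0: 0.696(1 - N*/641) = 0.0181·6.51, giving N* = 641·(1 - 0.169) = 533.
From dH/dt = 0: 0.00299·533 - 0.426 = 0.019P*, so P* = 1.17/0.019 = 61.4.

N* ≈ 533, H* ≈ 6.51, P* ≈ 61.4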